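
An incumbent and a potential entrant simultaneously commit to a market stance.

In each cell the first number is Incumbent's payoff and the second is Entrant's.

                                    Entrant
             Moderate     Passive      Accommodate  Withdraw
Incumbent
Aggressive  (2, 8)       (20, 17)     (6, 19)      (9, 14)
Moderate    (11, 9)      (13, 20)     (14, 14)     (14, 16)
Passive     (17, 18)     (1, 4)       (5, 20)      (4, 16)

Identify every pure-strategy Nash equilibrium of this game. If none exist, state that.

(Aggressive, Moderate): Incumbent can switch to Moderate (2 → 11). Not NE.
(Aggressive, Passive): Entrant can switch to Accommodate (17 → 19). Not NE.
(Aggressive, Accommodate): Incumbent can switch to Moderate (6 → 14). Not NE.
(Aggressive, Withdraw): Incumbent can switch to Moderate (9 → 14). Not NE.
(Moderate, Moderate): Incumbent can switch to Passive (11 → 17). Not NE.
(Moderate, Passive): Incumbent can switch to Aggressive (13 → 20). Not NE.
(Moderate, Accommodate): Entrant can switch to Passive (14 → 20). Not NE.
(Moderate, Withdraw): Entrant can switch to Passive (16 → 20). Not NE.
(The remaining 4 profiles each have a profitable deviation by the same check.)

This game has no pure Nash equilibrium.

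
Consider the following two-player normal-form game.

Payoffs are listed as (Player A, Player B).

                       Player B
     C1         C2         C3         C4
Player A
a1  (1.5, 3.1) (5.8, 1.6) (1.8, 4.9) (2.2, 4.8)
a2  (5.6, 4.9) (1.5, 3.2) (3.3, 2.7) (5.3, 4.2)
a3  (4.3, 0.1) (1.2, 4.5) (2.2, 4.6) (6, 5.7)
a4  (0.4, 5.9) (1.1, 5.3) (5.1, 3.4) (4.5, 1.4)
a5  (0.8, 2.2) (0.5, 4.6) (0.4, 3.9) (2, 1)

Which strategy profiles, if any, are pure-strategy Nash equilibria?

The pure Nash equilibria are (a2, C1), (a3, C4).

Check each profile: it is a Nash equilibrium iff no player can strictly gain by switching unilaterally.
(a1, C1): Player A can switch to a2 (1.5 → 5.6). Not NE.
(a1, C2): Player B can switch to C1 (1.6 → 3.1). Not NE.
(a1, C3): Player A can switch to a2 (1.8 → 3.3). Not NE.
(a1, C4): Player A can switch to a2 (2.2 → 5.3). Not NE.
(a2, C1): Player A gets 5.6, best alternative 4.3; Player B gets 4.9, best alternative 4.2. No profitable deviation — NE.
(a2, C2): Player A can switch to a1 (1.5 → 5.8). Not NE.
(a2, C3): Player A can switch to a4 (3.3 → 5.1). Not NE.
(a2, C4): Player A can switch to a3 (5.3 → 6). Not NE.
(a3, C1): Player A can switch to a2 (4.3 → 5.6). Not NE.
(a3, C2): Player A can switch to a1 (1.2 → 5.8). Not NE.
(a3, C3): Player A can switch to a2 (2.2 → 3.3). Not NE.
(a3, C4): Player A gets 6, best alternative 5.3; Player B gets 5.7, best alternative 4.6. No profitable deviation — NE.
(The remaining 8 profiles each have a profitable deviation by the same check.)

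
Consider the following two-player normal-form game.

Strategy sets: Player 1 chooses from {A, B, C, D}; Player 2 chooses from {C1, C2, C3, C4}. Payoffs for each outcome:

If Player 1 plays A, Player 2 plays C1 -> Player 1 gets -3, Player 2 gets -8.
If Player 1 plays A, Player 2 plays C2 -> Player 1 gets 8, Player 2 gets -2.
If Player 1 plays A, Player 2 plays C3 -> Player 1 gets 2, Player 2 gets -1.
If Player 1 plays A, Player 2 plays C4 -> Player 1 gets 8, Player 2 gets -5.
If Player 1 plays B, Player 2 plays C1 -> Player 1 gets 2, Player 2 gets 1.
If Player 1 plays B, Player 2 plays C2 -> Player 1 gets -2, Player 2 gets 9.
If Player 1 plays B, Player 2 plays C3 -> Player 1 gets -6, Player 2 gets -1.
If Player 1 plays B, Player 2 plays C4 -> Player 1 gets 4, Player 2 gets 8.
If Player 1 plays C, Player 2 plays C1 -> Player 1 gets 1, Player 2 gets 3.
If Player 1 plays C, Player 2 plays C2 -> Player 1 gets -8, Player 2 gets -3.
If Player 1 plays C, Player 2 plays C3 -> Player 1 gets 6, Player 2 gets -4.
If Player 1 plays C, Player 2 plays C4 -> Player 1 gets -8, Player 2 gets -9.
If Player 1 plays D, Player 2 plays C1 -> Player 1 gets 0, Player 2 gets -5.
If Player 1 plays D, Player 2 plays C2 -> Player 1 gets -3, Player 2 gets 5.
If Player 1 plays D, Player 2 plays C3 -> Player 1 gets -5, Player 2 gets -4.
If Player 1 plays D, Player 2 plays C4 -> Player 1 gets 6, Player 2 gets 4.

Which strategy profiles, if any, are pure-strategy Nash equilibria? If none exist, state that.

Player 1 against C1: payoffs -3, 2, 1, 0 → best response B.
Player 1 against C2: payoffs 8, -2, -8, -3 → best response A.
Player 1 against C3: payoffs 2, -6, 6, -5 → best response C.
Player 1 against C4: payoffs 8, 4, -8, 6 → best response A.
Player 2 against A: payoffs -8, -2, -1, -5 → best response C3.
Player 2 against B: payoffs 1, 9, -1, 8 → best response C2.
Player 2 against C: payoffs 3, -3, -4, -9 → best response C1.
Player 2 against D: payoffs -5, 5, -4, 4 → best response C2.
No profile is a mutual best response for all players.

No pure-strategy Nash equilibrium.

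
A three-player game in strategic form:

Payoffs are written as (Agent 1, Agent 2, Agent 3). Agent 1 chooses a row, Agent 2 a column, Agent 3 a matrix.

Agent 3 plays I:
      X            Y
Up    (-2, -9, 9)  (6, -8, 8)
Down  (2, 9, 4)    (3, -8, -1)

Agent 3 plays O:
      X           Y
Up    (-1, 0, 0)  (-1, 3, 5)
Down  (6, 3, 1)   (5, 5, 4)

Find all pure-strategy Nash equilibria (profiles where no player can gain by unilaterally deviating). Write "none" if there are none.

Pure-strategy Nash equilibria: (Up, Y, I); (Down, X, I); (Down, Y, O)

Agent 1 against (X, I): payoffs -2, 2 → best response Down.
Agent 1 against (X, O): payoffs -1, 6 → best response Down.
Agent 1 against (Y, I): payoffs 6, 3 → best response Up.
Agent 1 against (Y, O): payoffs -1, 5 → best response Down.
Agent 2 against (Up, I): payoffs -9, -8 → best response Y.
Agent 2 against (Up, O): payoffs 0, 3 → best response Y.
Agent 2 against (Down, I): payoffs 9, -8 → best response X.
Agent 2 against (Down, O): payoffs 3, 5 → best response Y.
Agent 3 against (Up, X): payoffs 9, 0 → best response I.
Agent 3 against (Up, Y): payoffs 8, 5 → best response I.
Agent 3 against (Down, X): payoffs 4, 1 → best response I.
Agent 3 against (Down, Y): payoffs -1, 4 → best response O.
Mutual best responses: (Up, Y, I); (Down, X, I); (Down, Y, O).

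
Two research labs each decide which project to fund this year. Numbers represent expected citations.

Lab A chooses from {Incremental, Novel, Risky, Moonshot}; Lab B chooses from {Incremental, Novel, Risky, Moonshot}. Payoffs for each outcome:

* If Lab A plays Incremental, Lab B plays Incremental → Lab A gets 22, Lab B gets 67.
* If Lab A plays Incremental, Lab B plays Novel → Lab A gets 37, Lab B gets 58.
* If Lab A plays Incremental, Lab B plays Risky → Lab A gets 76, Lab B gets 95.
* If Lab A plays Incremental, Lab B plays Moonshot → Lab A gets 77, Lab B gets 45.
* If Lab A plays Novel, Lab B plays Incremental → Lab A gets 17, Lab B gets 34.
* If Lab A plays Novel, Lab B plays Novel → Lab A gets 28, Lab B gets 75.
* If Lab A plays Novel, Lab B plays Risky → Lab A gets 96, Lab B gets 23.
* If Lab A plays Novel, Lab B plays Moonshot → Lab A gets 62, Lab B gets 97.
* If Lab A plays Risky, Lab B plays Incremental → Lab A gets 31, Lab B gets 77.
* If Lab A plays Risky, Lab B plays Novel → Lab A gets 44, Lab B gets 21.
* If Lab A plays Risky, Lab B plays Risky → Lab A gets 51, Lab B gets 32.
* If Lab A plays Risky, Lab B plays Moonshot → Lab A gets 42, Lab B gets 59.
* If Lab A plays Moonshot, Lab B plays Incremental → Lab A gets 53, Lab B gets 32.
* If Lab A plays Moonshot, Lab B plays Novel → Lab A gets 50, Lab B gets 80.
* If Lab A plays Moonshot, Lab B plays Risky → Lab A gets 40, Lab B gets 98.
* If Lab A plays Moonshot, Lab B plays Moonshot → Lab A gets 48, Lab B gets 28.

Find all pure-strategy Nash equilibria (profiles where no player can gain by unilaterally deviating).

Check each profile: it is a Nash equilibrium iff no player can strictly gain by switching unilaterally.
(Incremental, Incremental): Lab A can switch to Risky (22 → 31). Not NE.
(Incremental, Novel): Lab A can switch to Risky (37 → 44). Not NE.
(Incremental, Risky): Lab A can switch to Novel (76 → 96). Not NE.
(Incremental, Moonshot): Lab B can switch to Incremental (45 → 67). Not NE.
(Novel, Incremental): Lab A can switch to Incremental (17 → 22). Not NE.
(Novel, Novel): Lab A can switch to Incremental (28 → 37). Not NE.
(The remaining 10 profiles each have a profitable deviation by the same check.)

There is no pure-strategy Nash equilibrium.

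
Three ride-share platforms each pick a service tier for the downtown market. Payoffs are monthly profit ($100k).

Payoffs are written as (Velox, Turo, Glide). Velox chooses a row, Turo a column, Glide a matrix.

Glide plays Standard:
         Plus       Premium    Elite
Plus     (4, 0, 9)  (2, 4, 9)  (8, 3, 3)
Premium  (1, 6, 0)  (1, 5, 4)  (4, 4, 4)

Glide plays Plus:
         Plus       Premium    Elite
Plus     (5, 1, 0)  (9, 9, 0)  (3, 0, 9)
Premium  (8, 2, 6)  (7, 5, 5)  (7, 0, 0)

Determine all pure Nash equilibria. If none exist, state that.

Check each profile: it is a Nash equilibrium iff no player can strictly gain by switching unilaterally.
(Plus, Plus, Standard): Turo can switch to Premium (0 → 4). Not NE.
(Plus, Plus, Plus): Velox can switch to Premium (5 → 8). Not NE.
(Plus, Premium, Standard): Velox gets 2, best alternative 1; Turo gets 4, best alternative 3; Glide gets 9, best alternative 0. No profitable deviation — NE.
(Plus, Premium, Plus): Glide can switch to Standard (0 → 9). Not NE.
(Plus, Elite, Standard): Turo can switch to Premium (3 → 4). Not NE.
(Plus, Elite, Plus): Velox can switch to Premium (3 → 7). Not NE.
(Premium, Plus, Standard): Velox can switch to Plus (1 → 4). Not NE.
(The remaining 5 profiles each have a profitable deviation by the same check.)

(Plus, Premium, Standard)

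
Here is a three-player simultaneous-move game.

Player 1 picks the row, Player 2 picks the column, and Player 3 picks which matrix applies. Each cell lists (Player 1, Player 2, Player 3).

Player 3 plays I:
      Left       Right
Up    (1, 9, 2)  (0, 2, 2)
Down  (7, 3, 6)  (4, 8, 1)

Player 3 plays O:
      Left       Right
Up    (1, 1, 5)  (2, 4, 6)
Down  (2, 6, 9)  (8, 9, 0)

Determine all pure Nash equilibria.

(Down, Right, I)

(Up, Left, I): Player 1 can switch to Down (1 → 7). Not NE.
(Up, Left, O): Player 1 can switch to Down (1 → 2). Not NE.
(Up, Right, I): Player 1 can switch to Down (0 → 4). Not NE.
(Up, Right, O): Player 1 can switch to Down (2 → 8). Not NE.
(Down, Left, I): Player 2 can switch to Right (3 → 8). Not NE.
(Down, Left, O): Player 2 can switch to Right (6 → 9). Not NE.
(Down, Right, I): Player 1 gets 4, best alternative 0; Player 2 gets 8, best alternative 3; Player 3 gets 1, best alternative 0. No profitable deviation — NE.
(Down, Right, O): Player 3 can switch to I (0 → 1). Not NE.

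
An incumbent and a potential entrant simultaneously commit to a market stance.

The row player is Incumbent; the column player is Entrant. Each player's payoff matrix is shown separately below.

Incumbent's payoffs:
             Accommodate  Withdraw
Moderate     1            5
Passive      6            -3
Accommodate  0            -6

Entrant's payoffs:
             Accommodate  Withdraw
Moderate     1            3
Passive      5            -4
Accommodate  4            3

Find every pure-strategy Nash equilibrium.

Incumbent against Accommodate: payoffs 1, 6, 0 → best response Passive.
Incumbent against Withdraw: payoffs 5, -3, -6 → best response Moderate.
Entrant against Moderate: payoffs 1, 3 → best response Withdraw.
Entrant against Passive: payoffs 5, -4 → best response Accommodate.
Entrant against Accommodate: payoffs 4, 3 → best response Accommodate.
Mutual best responses: (Moderate, Withdraw); (Passive, Accommodate).

Pure-strategy Nash equilibria: (Moderate, Withdraw); (Passive, Accommodate)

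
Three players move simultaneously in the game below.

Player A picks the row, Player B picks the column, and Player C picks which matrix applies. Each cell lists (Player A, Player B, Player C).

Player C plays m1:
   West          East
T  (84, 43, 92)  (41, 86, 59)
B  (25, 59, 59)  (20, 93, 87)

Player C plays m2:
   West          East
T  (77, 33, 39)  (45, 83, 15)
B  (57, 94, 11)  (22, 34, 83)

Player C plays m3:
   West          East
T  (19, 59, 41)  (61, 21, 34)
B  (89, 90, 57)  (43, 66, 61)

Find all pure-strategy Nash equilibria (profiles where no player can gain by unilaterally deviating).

Pure NE: (T, East, m1)

(T, West, m1): Player B can switch to East (43 → 86). Not NE.
(T, West, m2): Player B can switch to East (33 → 83). Not NE.
(T, West, m3): Player A can switch to B (19 → 89). Not NE.
(T, East, m1): Player A gets 41, best alternative 20; Player B gets 86, best alternative 43; Player C gets 59, best alternative 34. No profitable deviation — NE.
(T, East, m2): Player C can switch to m1 (15 → 59). Not NE.
(T, East, m3): Player B can switch to West (21 → 59). Not NE.
(B, West, m1): Player A can switch to T (25 → 84). Not NE.
(B, West, m2): Player A can switch to T (57 → 77). Not NE.
(B, West, m3): Player C can switch to m1 (57 → 59). Not NE.
(B, East, m1): Player A can switch to T (20 → 41). Not NE.
(B, East, m2): Player A can switch to T (22 → 45). Not NE.
(B, East, m3): Player A can switch to T (43 → 61). Not NE.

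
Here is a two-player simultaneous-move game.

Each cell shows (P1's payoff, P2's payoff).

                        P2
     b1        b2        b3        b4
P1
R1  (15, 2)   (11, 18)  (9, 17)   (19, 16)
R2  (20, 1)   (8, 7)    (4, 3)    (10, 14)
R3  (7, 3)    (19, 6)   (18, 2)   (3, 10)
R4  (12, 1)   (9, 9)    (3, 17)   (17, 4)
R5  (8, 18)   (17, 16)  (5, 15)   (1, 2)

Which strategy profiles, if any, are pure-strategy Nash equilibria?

No pure-strategy Nash equilibrium.

P1 against b1: payoffs 15, 20, 7, 12, 8 → best response R2.
P1 against b2: payoffs 11, 8, 19, 9, 17 → best response R3.
P1 against b3: payoffs 9, 4, 18, 3, 5 → best response R3.
P1 against b4: payoffs 19, 10, 3, 17, 1 → best response R1.
P2 against R1: payoffs 2, 18, 17, 16 → best response b2.
P2 against R2: payoffs 1, 7, 3, 14 → best response b4.
P2 against R3: payoffs 3, 6, 2, 10 → best response b4.
P2 against R4: payoffs 1, 9, 17, 4 → best response b3.
P2 against R5: payoffs 18, 16, 15, 2 → best response b1.
No profile is a mutual best response for all players.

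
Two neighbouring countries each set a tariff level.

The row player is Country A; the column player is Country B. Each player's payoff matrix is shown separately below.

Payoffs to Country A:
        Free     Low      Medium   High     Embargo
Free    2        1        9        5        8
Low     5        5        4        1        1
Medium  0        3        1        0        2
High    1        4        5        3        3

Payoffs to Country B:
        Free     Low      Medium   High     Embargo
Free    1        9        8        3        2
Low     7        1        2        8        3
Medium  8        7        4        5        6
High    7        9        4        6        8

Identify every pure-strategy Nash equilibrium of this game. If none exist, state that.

Country A against Free: payoffs 2, 5, 0, 1 → best response Low.
Country A against Low: payoffs 1, 5, 3, 4 → best response Low.
Country A against Medium: payoffs 9, 4, 1, 5 → best response Free.
Country A against High: payoffs 5, 1, 0, 3 → best response Free.
Country A against Embargo: payoffs 8, 1, 2, 3 → best response Free.
Country B against Free: payoffs 1, 9, 8, 3, 2 → best response Low.
Country B against Low: payoffs 7, 1, 2, 8, 3 → best response High.
Country B against Medium: payoffs 8, 7, 4, 5, 6 → best response Free.
Country B against High: payoffs 7, 9, 4, 6, 8 → best response Low.
No profile is a mutual best response for all players.

There is no pure-strategy Nash equilibrium.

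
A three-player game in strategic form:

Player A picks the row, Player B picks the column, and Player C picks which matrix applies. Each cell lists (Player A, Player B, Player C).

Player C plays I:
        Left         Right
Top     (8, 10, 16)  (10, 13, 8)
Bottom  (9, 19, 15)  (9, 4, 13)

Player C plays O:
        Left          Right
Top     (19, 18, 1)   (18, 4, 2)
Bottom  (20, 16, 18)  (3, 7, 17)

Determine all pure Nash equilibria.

(Top, Left, I): Player A can switch to Bottom (8 → 9). Not NE.
(Top, Left, O): Player A can switch to Bottom (19 → 20). Not NE.
(Top, Right, I): Player A gets 10, best alternative 9; Player B gets 13, best alternative 10; Player C gets 8, best alternative 2. No profitable deviation — NE.
(Top, Right, O): Player B can switch to Left (4 → 18). Not NE.
(Bottom, Left, I): Player C can switch to O (15 → 18). Not NE.
(Bottom, Left, O): Player A gets 20, best alternative 19; Player B gets 16, best alternative 7; Player C gets 18, best alternative 15. No profitable deviation — NE.
(Bottom, Right, I): Player A can switch to Top (9 → 10). Not NE.
(Bottom, Right, O): Player A can switch to Top (3 → 18). Not NE.

Pure-strategy Nash equilibria: (Top, Right, I), (Bottom, Left, O)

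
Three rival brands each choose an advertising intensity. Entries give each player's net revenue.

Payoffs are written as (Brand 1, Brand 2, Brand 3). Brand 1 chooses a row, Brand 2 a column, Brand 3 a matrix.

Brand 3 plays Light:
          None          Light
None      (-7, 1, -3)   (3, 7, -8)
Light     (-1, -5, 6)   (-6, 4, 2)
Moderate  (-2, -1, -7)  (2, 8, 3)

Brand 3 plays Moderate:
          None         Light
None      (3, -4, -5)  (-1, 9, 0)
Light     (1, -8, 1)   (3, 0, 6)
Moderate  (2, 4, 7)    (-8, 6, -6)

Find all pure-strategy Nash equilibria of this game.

(Light, Light, Moderate)

Brand 1 against (None, Light): payoffs -7, -1, -2 → best response Light.
Brand 1 against (None, Moderate): payoffs 3, 1, 2 → best response None.
Brand 1 against (Light, Light): payoffs 3, -6, 2 → best response None.
Brand 1 against (Light, Moderate): payoffs -1, 3, -8 → best response Light.
Brand 2 against (None, Light): payoffs 1, 7 → best response Light.
Brand 2 against (None, Moderate): payoffs -4, 9 → best response Light.
Brand 2 against (Light, Light): payoffs -5, 4 → best response Light.
Brand 2 against (Light, Moderate): payoffs -8, 0 → best response Light.
Brand 2 against (Moderate, Light): payoffs -1, 8 → best response Light.
Brand 2 against (Moderate, Moderate): payoffs 4, 6 → best response Light.
Brand 3 against (None, None): payoffs -3, -5 → best response Light.
Brand 3 against (None, Light): payoffs -8, 0 → best response Moderate.
Brand 3 against (Light, None): payoffs 6, 1 → best response Light.
Brand 3 against (Light, Light): payoffs 2, 6 → best response Moderate.
Brand 3 against (Moderate, None): payoffs -7, 7 → best response Moderate.
Brand 3 against (Moderate, Light): payoffs 3, -6 → best response Light.
Mutual best responses: (Light, Light, Moderate).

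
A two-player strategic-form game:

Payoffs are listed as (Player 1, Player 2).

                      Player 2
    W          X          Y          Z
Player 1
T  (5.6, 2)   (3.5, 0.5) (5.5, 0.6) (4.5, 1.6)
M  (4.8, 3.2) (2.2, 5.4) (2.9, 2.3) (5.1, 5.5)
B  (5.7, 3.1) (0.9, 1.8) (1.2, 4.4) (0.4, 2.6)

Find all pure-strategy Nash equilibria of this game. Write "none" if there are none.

Check each profile: it is a Nash equilibrium iff no player can strictly gain by switching unilaterally.
(T, W): Player 1 can switch to B (5.6 → 5.7). Not NE.
(T, X): Player 2 can switch to W (0.5 → 2). Not NE.
(T, Y): Player 2 can switch to W (0.6 → 2). Not NE.
(T, Z): Player 1 can switch to M (4.5 → 5.1). Not NE.
(M, W): Player 1 can switch to T (4.8 → 5.6). Not NE.
(M, X): Player 1 can switch to T (2.2 → 3.5). Not NE.
(M, Y): Player 1 can switch to T (2.9 → 5.5). Not NE.
(M, Z): Player 1 gets 5.1, best alternative 4.5; Player 2 gets 5.5, best alternative 5.4. No profitable deviation — NE.
(B, W): Player 2 can switch to Y (3.1 → 4.4). Not NE.
(B, X): Player 1 can switch to T (0.9 → 3.5). Not NE.
(B, Y): Player 1 can switch to T (1.2 → 5.5). Not NE.
(B, Z): Player 1 can switch to T (0.4 → 4.5). Not NE.

Pure NE: (M, Z)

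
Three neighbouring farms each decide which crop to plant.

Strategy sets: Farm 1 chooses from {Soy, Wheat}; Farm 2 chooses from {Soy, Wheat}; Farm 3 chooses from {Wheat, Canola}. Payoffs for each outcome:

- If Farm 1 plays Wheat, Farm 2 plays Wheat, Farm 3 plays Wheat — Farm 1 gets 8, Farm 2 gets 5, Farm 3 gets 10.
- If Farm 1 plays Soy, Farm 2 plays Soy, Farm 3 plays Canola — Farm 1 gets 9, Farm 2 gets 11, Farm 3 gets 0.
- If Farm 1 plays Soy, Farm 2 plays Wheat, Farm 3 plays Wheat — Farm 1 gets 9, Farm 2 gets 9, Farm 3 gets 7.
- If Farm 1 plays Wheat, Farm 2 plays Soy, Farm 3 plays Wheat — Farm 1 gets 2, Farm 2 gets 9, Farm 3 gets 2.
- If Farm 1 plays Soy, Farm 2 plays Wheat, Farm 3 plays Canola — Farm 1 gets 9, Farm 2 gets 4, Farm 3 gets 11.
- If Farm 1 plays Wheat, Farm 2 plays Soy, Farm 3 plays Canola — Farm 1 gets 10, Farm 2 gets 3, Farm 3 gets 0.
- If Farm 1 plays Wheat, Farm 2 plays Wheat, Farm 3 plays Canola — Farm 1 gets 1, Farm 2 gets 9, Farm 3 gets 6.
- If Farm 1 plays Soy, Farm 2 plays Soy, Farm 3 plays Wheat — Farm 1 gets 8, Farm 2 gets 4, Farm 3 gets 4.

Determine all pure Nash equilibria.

No pure-strategy Nash equilibrium.

Farm 1 against (Soy, Wheat): payoffs 8, 2 → best response Soy.
Farm 1 against (Soy, Canola): payoffs 9, 10 → best response Wheat.
Farm 1 against (Wheat, Wheat): payoffs 9, 8 → best response Soy.
Farm 1 against (Wheat, Canola): payoffs 9, 1 → best response Soy.
Farm 2 against (Soy, Wheat): payoffs 4, 9 → best response Wheat.
Farm 2 against (Soy, Canola): payoffs 11, 4 → best response Soy.
Farm 2 against (Wheat, Wheat): payoffs 9, 5 → best response Soy.
Farm 2 against (Wheat, Canola): payoffs 3, 9 → best response Wheat.
Farm 3 against (Soy, Soy): payoffs 4, 0 → best response Wheat.
Farm 3 against (Soy, Wheat): payoffs 7, 11 → best response Canola.
Farm 3 against (Wheat, Soy): payoffs 2, 0 → best response Wheat.
Farm 3 against (Wheat, Wheat): payoffs 10, 6 → best response Wheat.
No profile is a mutual best response for all players.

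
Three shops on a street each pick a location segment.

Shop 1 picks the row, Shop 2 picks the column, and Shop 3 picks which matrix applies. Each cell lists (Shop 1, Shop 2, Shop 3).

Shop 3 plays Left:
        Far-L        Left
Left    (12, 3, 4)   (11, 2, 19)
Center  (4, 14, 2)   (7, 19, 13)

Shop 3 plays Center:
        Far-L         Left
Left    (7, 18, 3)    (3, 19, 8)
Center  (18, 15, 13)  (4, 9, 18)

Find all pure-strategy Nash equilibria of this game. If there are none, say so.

The pure Nash equilibria are (Left, Far-L, Left) and (Center, Far-L, Center).

Mark each player's best response to every combination of opponents' strategies; a profile where every player is best-responding is a pure Nash equilibrium.
Shop 1 against (Far-L, Left): payoffs 12, 4 → best response Left.
Shop 1 against (Far-L, Center): payoffs 7, 18 → best response Center.
Shop 1 against (Left, Left): payoffs 11, 7 → best response Left.
Shop 1 against (Left, Center): payoffs 3, 4 → best response Center.
Shop 2 against (Left, Left): payoffs 3, 2 → best response Far-L.
Shop 2 against (Left, Center): payoffs 18, 19 → best response Left.
Shop 2 against (Center, Left): payoffs 14, 19 → best response Left.
Shop 2 against (Center, Center): payoffs 15, 9 → best response Far-L.
Shop 3 against (Left, Far-L): payoffs 4, 3 → best response Left.
Shop 3 against (Left, Left): payoffs 19, 8 → best response Left.
Shop 3 against (Center, Far-L): payoffs 2, 13 → best response Center.
Shop 3 against (Center, Left): payoffs 13, 18 → best response Center.
Mutual best responses: (Left, Far-L, Left); (Center, Far-L, Center).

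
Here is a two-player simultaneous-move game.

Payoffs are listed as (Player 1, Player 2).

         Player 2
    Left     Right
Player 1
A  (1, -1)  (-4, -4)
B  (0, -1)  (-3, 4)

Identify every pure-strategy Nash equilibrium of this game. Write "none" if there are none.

The pure Nash equilibria are (A, Left) and (B, Right).

Player 1 against Left: payoffs 1, 0 → best response A.
Player 1 against Right: payoffs -4, -3 → best response B.
Player 2 against A: payoffs -1, -4 → best response Left.
Player 2 against B: payoffs -1, 4 → best response Right.
Mutual best responses: (A, Left); (B, Right).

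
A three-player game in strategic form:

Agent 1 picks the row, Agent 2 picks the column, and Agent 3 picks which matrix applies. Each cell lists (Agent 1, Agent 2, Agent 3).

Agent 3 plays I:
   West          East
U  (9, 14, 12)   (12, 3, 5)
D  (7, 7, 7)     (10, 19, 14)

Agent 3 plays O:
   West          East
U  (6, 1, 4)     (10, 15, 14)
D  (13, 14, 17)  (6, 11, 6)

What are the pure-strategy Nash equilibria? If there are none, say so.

(U, West, I): Agent 1 gets 9, best alternative 7; Agent 2 gets 14, best alternative 3; Agent 3 gets 12, best alternative 4. No profitable deviation — NE.
(U, West, O): Agent 1 can switch to D (6 → 13). Not NE.
(U, East, I): Agent 2 can switch to West (3 → 14). Not NE.
(U, East, O): Agent 1 gets 10, best alternative 6; Agent 2 gets 15, best alternative 1; Agent 3 gets 14, best alternative 5. No profitable deviation — NE.
(D, West, I): Agent 1 can switch to U (7 → 9). Not NE.
(D, West, O): Agent 1 gets 13, best alternative 6; Agent 2 gets 14, best alternative 11; Agent 3 gets 17, best alternative 7. No profitable deviation — NE.
(D, East, I): Agent 1 can switch to U (10 → 12). Not NE.
(D, East, O): Agent 1 can switch to U (6 → 10). Not NE.

The pure Nash equilibria are (U, West, I), (U, East, O), (D, West, O).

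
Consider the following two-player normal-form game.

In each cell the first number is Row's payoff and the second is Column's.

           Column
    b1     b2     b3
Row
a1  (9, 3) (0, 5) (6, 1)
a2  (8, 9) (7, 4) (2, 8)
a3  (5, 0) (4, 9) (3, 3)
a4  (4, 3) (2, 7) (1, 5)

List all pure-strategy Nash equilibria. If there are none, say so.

This game has no pure Nash equilibrium.

(a1, b1): Column can switch to b2 (3 → 5). Not NE.
(a1, b2): Row can switch to a2 (0 → 7). Not NE.
(a1, b3): Column can switch to b1 (1 → 3). Not NE.
(a2, b1): Row can switch to a1 (8 → 9). Not NE.
(a2, b2): Column can switch to b1 (4 → 9). Not NE.
(a2, b3): Row can switch to a1 (2 → 6). Not NE.
(a3, b1): Row can switch to a1 (5 → 9). Not NE.
(a3, b2): Row can switch to a2 (4 → 7). Not NE.
(The remaining 4 profiles each have a profitable deviation by the same check.)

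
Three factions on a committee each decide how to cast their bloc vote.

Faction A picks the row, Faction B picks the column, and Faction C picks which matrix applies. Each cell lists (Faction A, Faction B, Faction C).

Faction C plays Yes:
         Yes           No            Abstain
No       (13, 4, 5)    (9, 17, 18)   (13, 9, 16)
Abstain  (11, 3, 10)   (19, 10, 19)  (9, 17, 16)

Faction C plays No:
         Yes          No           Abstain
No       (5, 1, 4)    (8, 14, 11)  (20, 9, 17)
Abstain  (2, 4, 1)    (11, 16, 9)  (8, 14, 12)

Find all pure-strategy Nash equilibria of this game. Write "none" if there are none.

(No, Yes, Yes): Faction B can switch to No (4 → 17). Not NE.
(No, Yes, No): Faction B can switch to No (1 → 14). Not NE.
(No, No, Yes): Faction A can switch to Abstain (9 → 19). Not NE.
(No, No, No): Faction A can switch to Abstain (8 → 11). Not NE.
(No, Abstain, Yes): Faction B can switch to No (9 → 17). Not NE.
(No, Abstain, No): Faction B can switch to No (9 → 14). Not NE.
(The remaining 6 profiles each have a profitable deviation by the same check.)

This game has no pure Nash equilibrium.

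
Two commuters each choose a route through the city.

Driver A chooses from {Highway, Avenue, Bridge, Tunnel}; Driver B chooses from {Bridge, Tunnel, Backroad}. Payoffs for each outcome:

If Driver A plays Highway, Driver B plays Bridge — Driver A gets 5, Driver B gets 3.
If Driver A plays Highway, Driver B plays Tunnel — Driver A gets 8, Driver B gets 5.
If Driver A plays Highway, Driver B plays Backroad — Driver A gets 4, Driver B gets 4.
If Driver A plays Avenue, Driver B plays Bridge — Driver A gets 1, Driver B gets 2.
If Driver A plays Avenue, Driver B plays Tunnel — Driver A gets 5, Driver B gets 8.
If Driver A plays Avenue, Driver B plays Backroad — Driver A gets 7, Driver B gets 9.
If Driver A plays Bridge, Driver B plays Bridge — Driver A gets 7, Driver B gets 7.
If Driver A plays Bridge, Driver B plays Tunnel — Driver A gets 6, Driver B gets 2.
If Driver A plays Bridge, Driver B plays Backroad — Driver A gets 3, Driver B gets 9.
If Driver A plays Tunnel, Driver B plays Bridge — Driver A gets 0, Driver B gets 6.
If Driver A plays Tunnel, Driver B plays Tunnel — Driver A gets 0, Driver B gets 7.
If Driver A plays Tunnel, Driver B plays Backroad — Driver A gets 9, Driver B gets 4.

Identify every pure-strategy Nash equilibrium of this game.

(Highway, Tunnel)

Mark each player's best response to every combination of opponents' strategies; a profile where every player is best-responding is a pure Nash equilibrium.
Driver A against Bridge: payoffs 5, 1, 7, 0 → best response Bridge.
Driver A against Tunnel: payoffs 8, 5, 6, 0 → best response Highway.
Driver A against Backroad: payoffs 4, 7, 3, 9 → best response Tunnel.
Driver B against Highway: payoffs 3, 5, 4 → best response Tunnel.
Driver B against Avenue: payoffs 2, 8, 9 → best response Backroad.
Driver B against Bridge: payoffs 7, 2, 9 → best response Backroad.
Driver B against Tunnel: payoffs 6, 7, 4 → best response Tunnel.
Mutual best responses: (Highway, Tunnel).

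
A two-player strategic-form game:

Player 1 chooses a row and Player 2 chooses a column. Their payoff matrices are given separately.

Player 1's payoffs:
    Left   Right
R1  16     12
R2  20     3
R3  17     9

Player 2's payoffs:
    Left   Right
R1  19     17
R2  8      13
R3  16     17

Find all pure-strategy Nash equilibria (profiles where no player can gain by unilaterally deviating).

none

Mark each player's best response to every combination of opponents' strategies; a profile where every player is best-responding is a pure Nash equilibrium.
Player 1 against Left: payoffs 16, 20, 17 → best response R2.
Player 1 against Right: payoffs 12, 3, 9 → best response R1.
Player 2 against R1: payoffs 19, 17 → best response Left.
Player 2 against R2: payoffs 8, 13 → best response Right.
Player 2 against R3: payoffs 16, 17 → best response Right.
No profile is a mutual best response for all players.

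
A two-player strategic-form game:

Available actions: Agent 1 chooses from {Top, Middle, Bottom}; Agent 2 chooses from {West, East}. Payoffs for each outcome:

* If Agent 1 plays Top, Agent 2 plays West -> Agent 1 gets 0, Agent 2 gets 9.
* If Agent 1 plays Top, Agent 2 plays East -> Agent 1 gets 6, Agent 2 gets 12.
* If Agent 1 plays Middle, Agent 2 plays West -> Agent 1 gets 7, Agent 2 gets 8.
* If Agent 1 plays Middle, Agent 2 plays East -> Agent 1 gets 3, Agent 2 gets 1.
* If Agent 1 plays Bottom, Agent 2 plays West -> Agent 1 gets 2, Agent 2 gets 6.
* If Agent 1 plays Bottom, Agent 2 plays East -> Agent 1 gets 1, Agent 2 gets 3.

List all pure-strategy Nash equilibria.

For each player, find the best response to each opponent profile; mutual best responses are the pure NE.
Agent 1 against West: payoffs 0, 7, 2 → best response Middle.
Agent 1 against East: payoffs 6, 3, 1 → best response Top.
Agent 2 against Top: payoffs 9, 12 → best response East.
Agent 2 against Middle: payoffs 8, 1 → best response West.
Agent 2 against Bottom: payoffs 6, 3 → best response West.
Mutual best responses: (Top, East); (Middle, West).

The pure Nash equilibria are (Top, East) and (Middle, West).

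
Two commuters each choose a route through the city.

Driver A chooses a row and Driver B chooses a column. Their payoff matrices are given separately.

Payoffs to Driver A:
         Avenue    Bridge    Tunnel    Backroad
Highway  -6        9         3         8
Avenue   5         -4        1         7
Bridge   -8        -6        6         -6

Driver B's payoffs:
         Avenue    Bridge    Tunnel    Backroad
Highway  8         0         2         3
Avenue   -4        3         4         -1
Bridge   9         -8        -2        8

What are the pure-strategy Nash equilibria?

There is no pure-strategy Nash equilibrium.

(Highway, Avenue): Driver A can switch to Avenue (-6 → 5). Not NE.
(Highway, Bridge): Driver B can switch to Avenue (0 → 8). Not NE.
(Highway, Tunnel): Driver A can switch to Bridge (3 → 6). Not NE.
(Highway, Backroad): Driver B can switch to Avenue (3 → 8). Not NE.
(Avenue, Avenue): Driver B can switch to Bridge (-4 → 3). Not NE.
(Avenue, Bridge): Driver A can switch to Highway (-4 → 9). Not NE.
(The remaining 6 profiles each have a profitable deviation by the same check.)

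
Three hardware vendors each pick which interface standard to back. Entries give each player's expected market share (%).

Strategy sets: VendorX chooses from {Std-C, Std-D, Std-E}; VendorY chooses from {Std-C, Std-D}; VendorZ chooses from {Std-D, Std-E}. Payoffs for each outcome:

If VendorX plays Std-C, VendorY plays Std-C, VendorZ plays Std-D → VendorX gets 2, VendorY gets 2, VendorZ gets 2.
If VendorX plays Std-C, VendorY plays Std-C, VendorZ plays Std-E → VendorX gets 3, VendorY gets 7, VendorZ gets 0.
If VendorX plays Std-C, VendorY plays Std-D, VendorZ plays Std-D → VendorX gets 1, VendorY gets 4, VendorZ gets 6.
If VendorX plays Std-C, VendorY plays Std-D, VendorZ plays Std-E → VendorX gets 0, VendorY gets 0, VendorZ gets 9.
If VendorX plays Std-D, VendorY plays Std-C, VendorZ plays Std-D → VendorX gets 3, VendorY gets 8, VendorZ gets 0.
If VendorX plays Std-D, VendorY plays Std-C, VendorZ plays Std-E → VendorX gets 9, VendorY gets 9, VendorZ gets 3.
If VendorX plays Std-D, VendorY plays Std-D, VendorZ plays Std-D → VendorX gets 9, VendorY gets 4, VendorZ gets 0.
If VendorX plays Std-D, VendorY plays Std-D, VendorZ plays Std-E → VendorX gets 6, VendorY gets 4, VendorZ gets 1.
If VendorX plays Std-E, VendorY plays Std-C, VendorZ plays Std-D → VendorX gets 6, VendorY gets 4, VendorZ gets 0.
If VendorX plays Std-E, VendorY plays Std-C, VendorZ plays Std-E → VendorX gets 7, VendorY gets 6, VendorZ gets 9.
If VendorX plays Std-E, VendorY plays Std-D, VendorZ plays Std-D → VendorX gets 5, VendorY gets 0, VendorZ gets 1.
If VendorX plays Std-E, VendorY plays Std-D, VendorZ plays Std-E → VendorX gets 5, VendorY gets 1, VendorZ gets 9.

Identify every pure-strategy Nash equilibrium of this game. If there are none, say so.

VendorX against (Std-C, Std-D): payoffs 2, 3, 6 → best response Std-E.
VendorX against (Std-C, Std-E): payoffs 3, 9, 7 → best response Std-D.
VendorX against (Std-D, Std-D): payoffs 1, 9, 5 → best response Std-D.
VendorX against (Std-D, Std-E): payoffs 0, 6, 5 → best response Std-D.
VendorY against (Std-C, Std-D): payoffs 2, 4 → best response Std-D.
VendorY against (Std-C, Std-E): payoffs 7, 0 → best response Std-C.
VendorY against (Std-D, Std-D): payoffs 8, 4 → best response Std-C.
VendorY against (Std-D, Std-E): payoffs 9, 4 → best response Std-C.
VendorY against (Std-E, Std-D): payoffs 4, 0 → best response Std-C.
VendorY against (Std-E, Std-E): payoffs 6, 1 → best response Std-C.
VendorZ against (Std-C, Std-C): payoffs 2, 0 → best response Std-D.
VendorZ against (Std-C, Std-D): payoffs 6, 9 → best response Std-E.
VendorZ against (Std-D, Std-C): payoffs 0, 3 → best response Std-E.
VendorZ against (Std-D, Std-D): payoffs 0, 1 → best response Std-E.
VendorZ against (Std-E, Std-C): payoffs 0, 9 → best response Std-E.
VendorZ against (Std-E, Std-D): payoffs 1, 9 → best response Std-E.
Mutual best responses: (Std-D, Std-C, Std-E).

Pure NE: (Std-D, Std-C, Std-E)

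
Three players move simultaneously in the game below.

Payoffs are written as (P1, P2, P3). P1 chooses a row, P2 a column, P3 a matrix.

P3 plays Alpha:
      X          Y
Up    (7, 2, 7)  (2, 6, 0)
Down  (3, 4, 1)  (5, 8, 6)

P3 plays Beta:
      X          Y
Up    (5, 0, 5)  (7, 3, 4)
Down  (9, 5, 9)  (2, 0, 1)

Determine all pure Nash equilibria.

(Up, X, Alpha): P2 can switch to Y (2 → 6). Not NE.
(Up, X, Beta): P1 can switch to Down (5 → 9). Not NE.
(Up, Y, Alpha): P1 can switch to Down (2 → 5). Not NE.
(Up, Y, Beta): P1 gets 7, best alternative 2; P2 gets 3, best alternative 0; P3 gets 4, best alternative 0. No profitable deviation — NE.
(Down, X, Alpha): P1 can switch to Up (3 → 7). Not NE.
(Down, X, Beta): P1 gets 9, best alternative 5; P2 gets 5, best alternative 0; P3 gets 9, best alternative 1. No profitable deviation — NE.
(Down, Y, Alpha): P1 gets 5, best alternative 2; P2 gets 8, best alternative 4; P3 gets 6, best alternative 1. No profitable deviation — NE.
(Down, Y, Beta): P1 can switch to Up (2 → 7). Not NE.

Pure-strategy Nash equilibria: (Up, Y, Beta); (Down, X, Beta); (Down, Y, Alpha)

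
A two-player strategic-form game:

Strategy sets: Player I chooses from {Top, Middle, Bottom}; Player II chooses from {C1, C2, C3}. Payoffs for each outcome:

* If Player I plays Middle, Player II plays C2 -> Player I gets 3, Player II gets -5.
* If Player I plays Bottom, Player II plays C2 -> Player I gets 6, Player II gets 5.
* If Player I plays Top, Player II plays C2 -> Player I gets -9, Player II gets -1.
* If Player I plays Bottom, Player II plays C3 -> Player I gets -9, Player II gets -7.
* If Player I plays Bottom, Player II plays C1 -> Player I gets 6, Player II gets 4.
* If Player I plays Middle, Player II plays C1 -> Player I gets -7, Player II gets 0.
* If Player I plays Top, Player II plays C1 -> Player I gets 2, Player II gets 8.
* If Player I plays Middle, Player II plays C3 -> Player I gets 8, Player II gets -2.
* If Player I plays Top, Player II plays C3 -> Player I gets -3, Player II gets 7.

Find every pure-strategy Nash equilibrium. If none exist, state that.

Player I against C1: payoffs 2, -7, 6 → best response Bottom.
Player I against C2: payoffs -9, 3, 6 → best response Bottom.
Player I against C3: payoffs -3, 8, -9 → best response Middle.
Player II against Top: payoffs 8, -1, 7 → best response C1.
Player II against Middle: payoffs 0, -5, -2 → best response C1.
Player II against Bottom: payoffs 4, 5, -7 → best response C2.
Mutual best responses: (Bottom, C2).

The unique pure-strategy Nash equilibrium is (Bottom, C2).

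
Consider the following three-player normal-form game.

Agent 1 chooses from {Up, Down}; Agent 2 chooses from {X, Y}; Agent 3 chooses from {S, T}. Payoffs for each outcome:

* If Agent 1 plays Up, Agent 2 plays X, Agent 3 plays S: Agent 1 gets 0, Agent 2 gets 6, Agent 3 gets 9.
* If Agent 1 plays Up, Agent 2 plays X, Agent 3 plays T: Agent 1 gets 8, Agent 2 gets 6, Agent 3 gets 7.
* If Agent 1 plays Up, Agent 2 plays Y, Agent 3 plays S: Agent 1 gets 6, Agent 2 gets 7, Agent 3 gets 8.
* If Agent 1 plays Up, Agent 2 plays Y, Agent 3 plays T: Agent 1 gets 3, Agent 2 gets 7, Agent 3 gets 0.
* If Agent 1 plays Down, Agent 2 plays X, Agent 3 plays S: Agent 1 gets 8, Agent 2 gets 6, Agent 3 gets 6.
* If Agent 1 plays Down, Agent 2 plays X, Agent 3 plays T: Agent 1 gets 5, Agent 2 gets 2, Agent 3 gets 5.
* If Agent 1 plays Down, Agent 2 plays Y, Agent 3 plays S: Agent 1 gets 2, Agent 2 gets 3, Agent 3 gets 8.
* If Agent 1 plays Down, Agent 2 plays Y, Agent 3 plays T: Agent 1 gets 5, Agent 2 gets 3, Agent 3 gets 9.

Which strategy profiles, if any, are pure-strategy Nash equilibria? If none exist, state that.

(Up, Y, S), (Down, X, S), (Down, Y, T)

(Up, X, S): Agent 1 can switch to Down (0 → 8). Not NE.
(Up, X, T): Agent 2 can switch to Y (6 → 7). Not NE.
(Up, Y, S): Agent 1 gets 6, best alternative 2; Agent 2 gets 7, best alternative 6; Agent 3 gets 8, best alternative 0. No profitable deviation — NE.
(Up, Y, T): Agent 1 can switch to Down (3 → 5). Not NE.
(Down, X, S): Agent 1 gets 8, best alternative 0; Agent 2 gets 6, best alternative 3; Agent 3 gets 6, best alternative 5. No profitable deviation — NE.
(Down, X, T): Agent 1 can switch to Up (5 → 8). Not NE.
(Down, Y, S): Agent 1 can switch to Up (2 → 6). Not NE.
(Down, Y, T): Agent 1 gets 5, best alternative 3; Agent 2 gets 3, best alternative 2; Agent 3 gets 9, best alternative 8. No profitable deviation — NE.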